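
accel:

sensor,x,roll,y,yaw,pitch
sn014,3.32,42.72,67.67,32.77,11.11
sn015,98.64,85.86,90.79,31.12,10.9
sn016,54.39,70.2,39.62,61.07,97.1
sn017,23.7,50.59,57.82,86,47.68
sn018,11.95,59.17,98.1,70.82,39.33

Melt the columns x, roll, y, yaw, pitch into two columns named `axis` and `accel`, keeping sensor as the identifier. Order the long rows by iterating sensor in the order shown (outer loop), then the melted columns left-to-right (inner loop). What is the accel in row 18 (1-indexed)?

57.82

25 rows total (5 × 5). Row 18: index ⌊(18-1)/5⌋ = 3 into sensor → sn017; (18-1) mod 5 = 2 into the melted columns → y.
So row 18 is (sn017, y, 57.82); accel = 57.82.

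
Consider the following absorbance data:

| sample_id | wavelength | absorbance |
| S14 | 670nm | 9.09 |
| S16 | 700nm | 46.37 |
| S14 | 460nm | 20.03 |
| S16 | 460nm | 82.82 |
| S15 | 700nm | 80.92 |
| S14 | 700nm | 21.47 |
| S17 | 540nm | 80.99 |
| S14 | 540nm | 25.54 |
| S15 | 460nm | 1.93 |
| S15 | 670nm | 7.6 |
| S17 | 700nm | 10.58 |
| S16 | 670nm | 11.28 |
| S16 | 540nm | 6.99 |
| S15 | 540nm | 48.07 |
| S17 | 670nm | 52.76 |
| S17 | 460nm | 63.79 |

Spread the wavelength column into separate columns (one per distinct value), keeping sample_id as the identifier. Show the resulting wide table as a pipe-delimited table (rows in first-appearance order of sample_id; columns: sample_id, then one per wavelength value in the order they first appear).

Columns: sample_id plus the 4 distinct wavelength values (670nm, 700nm, 460nm, 540nm).
For example, row S14 column 670nm takes absorbance=9.09 from the long row (S14, 670nm).

| sample_id | 670nm | 700nm | 460nm | 540nm |
| S14 | 9.09 | 21.47 | 20.03 | 25.54 |
| S16 | 11.28 | 46.37 | 82.82 | 6.99 |
| S15 | 7.6 | 80.92 | 1.93 | 48.07 |
| S17 | 52.76 | 10.58 | 63.79 | 80.99 |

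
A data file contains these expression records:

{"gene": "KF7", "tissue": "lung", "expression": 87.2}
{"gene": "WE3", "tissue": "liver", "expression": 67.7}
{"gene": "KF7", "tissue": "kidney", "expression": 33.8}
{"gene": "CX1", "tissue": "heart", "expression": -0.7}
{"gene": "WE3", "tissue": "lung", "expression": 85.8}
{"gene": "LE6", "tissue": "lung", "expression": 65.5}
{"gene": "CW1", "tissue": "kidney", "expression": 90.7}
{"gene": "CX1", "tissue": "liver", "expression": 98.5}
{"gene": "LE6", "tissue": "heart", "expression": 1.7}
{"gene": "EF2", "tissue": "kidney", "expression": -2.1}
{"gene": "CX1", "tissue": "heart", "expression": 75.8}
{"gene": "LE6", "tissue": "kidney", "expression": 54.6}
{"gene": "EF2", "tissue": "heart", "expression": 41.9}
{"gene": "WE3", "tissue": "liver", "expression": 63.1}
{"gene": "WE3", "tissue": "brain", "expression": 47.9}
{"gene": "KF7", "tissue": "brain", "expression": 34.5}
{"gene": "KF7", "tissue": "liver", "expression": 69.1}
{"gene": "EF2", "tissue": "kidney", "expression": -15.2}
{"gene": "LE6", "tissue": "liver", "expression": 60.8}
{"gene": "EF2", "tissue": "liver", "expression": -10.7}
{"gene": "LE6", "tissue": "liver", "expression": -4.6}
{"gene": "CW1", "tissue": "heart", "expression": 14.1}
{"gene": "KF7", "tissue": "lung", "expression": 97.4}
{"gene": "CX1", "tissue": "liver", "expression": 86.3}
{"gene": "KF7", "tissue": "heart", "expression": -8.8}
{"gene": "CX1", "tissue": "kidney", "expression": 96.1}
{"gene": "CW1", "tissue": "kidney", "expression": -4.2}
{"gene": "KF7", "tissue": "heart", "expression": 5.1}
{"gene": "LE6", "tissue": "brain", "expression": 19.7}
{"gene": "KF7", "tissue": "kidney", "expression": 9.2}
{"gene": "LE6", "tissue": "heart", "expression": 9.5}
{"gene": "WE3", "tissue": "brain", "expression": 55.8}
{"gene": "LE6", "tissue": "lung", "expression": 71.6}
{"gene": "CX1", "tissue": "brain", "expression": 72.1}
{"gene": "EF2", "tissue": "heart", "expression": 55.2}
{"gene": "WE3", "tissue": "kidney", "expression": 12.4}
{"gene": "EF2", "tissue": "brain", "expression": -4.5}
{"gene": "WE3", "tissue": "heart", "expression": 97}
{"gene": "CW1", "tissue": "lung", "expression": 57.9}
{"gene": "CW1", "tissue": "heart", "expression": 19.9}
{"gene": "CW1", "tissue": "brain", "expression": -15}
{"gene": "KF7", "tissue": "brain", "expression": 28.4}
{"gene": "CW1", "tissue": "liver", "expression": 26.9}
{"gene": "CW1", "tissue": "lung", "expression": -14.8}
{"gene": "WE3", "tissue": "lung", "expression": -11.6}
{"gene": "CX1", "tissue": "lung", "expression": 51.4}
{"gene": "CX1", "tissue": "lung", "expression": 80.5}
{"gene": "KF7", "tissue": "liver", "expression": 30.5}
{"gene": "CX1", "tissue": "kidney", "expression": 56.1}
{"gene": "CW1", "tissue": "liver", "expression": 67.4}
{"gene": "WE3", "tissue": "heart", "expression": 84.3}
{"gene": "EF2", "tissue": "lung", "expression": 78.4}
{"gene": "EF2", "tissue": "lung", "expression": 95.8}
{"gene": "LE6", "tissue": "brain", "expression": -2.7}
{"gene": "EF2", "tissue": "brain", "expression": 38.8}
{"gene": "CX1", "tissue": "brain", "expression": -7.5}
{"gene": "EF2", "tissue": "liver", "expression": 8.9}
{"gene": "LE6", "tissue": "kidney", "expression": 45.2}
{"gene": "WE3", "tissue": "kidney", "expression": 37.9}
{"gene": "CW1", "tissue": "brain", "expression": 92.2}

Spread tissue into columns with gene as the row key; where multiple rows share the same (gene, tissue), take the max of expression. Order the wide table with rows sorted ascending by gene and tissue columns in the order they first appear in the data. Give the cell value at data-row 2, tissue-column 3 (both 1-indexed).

With rows sorted ascending by gene, row 2 is gene=CX1. tissue columns in first-appearance order: lung, liver, kidney, heart, brain; column 3 is kidney.
Long rows with gene=CX1, tissue=kidney: max(96.1, 56.1) = 96.1.

96.1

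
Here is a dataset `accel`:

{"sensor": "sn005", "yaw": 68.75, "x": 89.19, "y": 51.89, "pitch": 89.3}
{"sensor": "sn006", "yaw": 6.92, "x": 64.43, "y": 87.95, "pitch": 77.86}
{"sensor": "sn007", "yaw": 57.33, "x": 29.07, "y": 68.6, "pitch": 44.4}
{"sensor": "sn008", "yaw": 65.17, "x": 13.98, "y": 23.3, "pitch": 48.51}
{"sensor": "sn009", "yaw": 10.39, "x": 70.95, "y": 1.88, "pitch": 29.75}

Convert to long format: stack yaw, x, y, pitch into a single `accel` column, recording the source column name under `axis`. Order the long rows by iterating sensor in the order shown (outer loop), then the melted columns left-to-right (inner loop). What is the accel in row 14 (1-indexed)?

13.98

20 rows total (5 × 4). Row 14: index ⌊(14-1)/4⌋ = 3 into sensor → sn008; (14-1) mod 4 = 1 into the melted columns → x.
So row 14 is (sn008, x, 13.98); accel = 13.98.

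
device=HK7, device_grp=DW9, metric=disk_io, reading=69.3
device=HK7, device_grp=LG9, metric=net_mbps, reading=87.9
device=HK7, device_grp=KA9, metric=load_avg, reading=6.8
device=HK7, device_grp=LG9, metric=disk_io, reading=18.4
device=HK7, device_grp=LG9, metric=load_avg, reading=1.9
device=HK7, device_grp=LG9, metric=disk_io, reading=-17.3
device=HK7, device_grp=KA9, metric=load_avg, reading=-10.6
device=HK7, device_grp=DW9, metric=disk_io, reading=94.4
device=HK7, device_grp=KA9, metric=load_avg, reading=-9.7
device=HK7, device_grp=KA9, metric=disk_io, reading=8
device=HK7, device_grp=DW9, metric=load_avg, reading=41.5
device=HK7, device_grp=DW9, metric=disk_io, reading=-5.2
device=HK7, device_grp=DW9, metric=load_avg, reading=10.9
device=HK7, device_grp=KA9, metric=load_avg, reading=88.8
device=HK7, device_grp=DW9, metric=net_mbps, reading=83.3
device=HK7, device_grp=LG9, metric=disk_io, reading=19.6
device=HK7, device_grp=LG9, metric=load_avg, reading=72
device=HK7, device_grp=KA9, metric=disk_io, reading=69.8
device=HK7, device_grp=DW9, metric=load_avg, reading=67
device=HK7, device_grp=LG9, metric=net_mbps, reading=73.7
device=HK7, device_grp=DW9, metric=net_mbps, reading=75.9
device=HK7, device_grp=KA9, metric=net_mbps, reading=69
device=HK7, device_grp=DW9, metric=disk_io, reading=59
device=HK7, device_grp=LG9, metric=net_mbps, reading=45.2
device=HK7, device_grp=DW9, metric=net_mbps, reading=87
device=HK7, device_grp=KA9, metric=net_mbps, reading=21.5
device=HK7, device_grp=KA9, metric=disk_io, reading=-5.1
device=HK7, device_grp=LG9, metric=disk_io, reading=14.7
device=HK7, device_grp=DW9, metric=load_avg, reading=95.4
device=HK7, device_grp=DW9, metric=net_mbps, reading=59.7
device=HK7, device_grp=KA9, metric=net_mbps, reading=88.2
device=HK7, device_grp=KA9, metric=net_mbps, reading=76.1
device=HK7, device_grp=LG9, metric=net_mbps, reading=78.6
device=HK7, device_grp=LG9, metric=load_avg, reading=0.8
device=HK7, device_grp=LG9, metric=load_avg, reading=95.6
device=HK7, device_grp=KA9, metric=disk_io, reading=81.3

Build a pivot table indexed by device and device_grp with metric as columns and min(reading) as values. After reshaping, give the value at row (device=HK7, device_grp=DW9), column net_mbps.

59.7

Rows with device=HK7, device_grp=DW9 and metric=net_mbps: reading values are 83.3, 75.9, 87, 59.7.
min(83.3, 75.9, 87, 59.7) = 59.7.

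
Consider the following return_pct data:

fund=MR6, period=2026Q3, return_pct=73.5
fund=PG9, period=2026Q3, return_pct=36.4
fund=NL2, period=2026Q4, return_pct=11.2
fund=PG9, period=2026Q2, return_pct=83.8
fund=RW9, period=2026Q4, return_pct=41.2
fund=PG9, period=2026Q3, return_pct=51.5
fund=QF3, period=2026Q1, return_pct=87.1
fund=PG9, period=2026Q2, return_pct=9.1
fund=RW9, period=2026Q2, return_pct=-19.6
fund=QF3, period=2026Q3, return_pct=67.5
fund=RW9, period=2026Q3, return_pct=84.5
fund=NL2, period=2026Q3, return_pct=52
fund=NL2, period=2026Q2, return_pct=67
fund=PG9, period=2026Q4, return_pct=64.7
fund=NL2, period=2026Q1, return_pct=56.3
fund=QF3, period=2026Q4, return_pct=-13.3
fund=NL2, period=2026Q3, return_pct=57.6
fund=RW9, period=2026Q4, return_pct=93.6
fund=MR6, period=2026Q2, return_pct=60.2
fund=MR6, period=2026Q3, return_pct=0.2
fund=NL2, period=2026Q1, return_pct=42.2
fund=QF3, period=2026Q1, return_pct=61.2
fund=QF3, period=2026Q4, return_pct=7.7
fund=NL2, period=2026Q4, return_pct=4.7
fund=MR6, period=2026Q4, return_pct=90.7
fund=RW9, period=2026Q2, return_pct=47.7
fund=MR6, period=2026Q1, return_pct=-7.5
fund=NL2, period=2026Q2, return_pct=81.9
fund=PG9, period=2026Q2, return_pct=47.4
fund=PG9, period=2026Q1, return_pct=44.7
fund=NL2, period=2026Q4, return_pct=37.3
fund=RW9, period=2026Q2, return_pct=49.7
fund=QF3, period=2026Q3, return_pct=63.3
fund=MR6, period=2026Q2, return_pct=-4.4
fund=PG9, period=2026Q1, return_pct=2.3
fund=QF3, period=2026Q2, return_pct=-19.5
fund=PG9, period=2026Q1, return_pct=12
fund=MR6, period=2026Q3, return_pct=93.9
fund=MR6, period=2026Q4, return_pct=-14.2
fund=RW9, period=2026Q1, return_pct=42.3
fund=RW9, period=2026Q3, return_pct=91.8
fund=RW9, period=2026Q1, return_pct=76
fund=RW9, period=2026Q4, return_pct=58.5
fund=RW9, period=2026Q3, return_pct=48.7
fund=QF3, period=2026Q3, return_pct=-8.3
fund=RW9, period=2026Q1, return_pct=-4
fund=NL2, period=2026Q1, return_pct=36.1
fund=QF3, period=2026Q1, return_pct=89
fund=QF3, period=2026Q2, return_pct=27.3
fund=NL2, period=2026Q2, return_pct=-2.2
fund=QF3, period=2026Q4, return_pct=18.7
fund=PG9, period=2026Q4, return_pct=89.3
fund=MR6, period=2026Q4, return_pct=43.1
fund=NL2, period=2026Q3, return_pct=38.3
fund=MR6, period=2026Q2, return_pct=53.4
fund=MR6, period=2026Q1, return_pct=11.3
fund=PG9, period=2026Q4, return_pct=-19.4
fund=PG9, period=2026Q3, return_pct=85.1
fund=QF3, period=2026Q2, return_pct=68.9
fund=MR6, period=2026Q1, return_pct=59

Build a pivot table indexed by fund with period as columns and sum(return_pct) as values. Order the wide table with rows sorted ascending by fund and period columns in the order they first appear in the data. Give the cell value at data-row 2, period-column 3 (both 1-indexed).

With rows sorted ascending by fund, row 2 is fund=NL2. period columns in first-appearance order: 2026Q3, 2026Q4, 2026Q2, 2026Q1; column 3 is 2026Q2.
Long rows with fund=NL2, period=2026Q2: 67 + 81.9 + -2.2 = 146.7.

146.7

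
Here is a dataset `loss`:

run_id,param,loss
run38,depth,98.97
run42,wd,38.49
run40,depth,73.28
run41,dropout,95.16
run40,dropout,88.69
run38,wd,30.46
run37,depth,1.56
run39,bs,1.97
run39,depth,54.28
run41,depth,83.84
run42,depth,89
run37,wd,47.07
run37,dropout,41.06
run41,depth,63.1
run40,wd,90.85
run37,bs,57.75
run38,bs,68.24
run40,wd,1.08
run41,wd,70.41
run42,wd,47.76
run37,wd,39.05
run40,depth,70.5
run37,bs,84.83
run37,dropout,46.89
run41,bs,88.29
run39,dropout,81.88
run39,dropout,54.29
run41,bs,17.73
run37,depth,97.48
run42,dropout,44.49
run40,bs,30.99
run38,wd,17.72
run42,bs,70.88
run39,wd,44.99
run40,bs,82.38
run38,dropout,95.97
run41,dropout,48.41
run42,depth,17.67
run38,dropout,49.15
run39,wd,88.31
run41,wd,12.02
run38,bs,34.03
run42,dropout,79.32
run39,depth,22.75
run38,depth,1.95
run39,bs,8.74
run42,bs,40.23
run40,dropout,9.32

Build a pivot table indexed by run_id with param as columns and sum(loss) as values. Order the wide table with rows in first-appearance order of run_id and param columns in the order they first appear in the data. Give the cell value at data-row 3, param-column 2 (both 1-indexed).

91.93

With rows in first-appearance order of run_id, row 3 is run_id=run40. param columns in first-appearance order: depth, wd, dropout, bs; column 2 is wd.
Long rows with run_id=run40, param=wd: 90.85 + 1.08 = 91.93.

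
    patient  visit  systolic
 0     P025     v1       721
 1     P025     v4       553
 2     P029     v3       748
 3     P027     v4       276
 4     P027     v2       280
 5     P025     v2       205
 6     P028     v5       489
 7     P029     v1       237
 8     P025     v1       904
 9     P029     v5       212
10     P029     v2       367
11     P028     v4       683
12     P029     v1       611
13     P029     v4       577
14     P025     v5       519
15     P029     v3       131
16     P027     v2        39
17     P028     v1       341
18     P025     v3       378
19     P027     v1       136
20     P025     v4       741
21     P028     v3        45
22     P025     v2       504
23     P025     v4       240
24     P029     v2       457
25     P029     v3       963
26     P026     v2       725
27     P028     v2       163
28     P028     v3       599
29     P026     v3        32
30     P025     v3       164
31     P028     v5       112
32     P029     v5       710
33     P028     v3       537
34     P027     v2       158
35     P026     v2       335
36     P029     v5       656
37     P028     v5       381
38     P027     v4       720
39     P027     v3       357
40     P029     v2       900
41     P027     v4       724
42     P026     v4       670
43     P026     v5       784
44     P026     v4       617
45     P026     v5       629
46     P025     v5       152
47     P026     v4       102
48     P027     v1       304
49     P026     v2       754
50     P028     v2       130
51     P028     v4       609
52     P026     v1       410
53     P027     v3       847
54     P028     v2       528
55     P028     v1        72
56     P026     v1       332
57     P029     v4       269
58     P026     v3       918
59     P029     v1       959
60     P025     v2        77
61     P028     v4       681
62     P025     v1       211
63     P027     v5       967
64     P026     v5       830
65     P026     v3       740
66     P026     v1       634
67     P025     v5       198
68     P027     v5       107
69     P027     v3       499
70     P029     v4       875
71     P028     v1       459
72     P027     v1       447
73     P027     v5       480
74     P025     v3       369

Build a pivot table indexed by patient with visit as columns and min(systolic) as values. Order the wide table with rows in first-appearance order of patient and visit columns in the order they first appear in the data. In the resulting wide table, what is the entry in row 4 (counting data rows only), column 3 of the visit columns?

45

With rows in first-appearance order of patient, row 4 is patient=P028. visit columns in first-appearance order: v1, v4, v3, v2, v5; column 3 is v3.
Long rows with patient=P028, visit=v3: min(45, 599, 537) = 45.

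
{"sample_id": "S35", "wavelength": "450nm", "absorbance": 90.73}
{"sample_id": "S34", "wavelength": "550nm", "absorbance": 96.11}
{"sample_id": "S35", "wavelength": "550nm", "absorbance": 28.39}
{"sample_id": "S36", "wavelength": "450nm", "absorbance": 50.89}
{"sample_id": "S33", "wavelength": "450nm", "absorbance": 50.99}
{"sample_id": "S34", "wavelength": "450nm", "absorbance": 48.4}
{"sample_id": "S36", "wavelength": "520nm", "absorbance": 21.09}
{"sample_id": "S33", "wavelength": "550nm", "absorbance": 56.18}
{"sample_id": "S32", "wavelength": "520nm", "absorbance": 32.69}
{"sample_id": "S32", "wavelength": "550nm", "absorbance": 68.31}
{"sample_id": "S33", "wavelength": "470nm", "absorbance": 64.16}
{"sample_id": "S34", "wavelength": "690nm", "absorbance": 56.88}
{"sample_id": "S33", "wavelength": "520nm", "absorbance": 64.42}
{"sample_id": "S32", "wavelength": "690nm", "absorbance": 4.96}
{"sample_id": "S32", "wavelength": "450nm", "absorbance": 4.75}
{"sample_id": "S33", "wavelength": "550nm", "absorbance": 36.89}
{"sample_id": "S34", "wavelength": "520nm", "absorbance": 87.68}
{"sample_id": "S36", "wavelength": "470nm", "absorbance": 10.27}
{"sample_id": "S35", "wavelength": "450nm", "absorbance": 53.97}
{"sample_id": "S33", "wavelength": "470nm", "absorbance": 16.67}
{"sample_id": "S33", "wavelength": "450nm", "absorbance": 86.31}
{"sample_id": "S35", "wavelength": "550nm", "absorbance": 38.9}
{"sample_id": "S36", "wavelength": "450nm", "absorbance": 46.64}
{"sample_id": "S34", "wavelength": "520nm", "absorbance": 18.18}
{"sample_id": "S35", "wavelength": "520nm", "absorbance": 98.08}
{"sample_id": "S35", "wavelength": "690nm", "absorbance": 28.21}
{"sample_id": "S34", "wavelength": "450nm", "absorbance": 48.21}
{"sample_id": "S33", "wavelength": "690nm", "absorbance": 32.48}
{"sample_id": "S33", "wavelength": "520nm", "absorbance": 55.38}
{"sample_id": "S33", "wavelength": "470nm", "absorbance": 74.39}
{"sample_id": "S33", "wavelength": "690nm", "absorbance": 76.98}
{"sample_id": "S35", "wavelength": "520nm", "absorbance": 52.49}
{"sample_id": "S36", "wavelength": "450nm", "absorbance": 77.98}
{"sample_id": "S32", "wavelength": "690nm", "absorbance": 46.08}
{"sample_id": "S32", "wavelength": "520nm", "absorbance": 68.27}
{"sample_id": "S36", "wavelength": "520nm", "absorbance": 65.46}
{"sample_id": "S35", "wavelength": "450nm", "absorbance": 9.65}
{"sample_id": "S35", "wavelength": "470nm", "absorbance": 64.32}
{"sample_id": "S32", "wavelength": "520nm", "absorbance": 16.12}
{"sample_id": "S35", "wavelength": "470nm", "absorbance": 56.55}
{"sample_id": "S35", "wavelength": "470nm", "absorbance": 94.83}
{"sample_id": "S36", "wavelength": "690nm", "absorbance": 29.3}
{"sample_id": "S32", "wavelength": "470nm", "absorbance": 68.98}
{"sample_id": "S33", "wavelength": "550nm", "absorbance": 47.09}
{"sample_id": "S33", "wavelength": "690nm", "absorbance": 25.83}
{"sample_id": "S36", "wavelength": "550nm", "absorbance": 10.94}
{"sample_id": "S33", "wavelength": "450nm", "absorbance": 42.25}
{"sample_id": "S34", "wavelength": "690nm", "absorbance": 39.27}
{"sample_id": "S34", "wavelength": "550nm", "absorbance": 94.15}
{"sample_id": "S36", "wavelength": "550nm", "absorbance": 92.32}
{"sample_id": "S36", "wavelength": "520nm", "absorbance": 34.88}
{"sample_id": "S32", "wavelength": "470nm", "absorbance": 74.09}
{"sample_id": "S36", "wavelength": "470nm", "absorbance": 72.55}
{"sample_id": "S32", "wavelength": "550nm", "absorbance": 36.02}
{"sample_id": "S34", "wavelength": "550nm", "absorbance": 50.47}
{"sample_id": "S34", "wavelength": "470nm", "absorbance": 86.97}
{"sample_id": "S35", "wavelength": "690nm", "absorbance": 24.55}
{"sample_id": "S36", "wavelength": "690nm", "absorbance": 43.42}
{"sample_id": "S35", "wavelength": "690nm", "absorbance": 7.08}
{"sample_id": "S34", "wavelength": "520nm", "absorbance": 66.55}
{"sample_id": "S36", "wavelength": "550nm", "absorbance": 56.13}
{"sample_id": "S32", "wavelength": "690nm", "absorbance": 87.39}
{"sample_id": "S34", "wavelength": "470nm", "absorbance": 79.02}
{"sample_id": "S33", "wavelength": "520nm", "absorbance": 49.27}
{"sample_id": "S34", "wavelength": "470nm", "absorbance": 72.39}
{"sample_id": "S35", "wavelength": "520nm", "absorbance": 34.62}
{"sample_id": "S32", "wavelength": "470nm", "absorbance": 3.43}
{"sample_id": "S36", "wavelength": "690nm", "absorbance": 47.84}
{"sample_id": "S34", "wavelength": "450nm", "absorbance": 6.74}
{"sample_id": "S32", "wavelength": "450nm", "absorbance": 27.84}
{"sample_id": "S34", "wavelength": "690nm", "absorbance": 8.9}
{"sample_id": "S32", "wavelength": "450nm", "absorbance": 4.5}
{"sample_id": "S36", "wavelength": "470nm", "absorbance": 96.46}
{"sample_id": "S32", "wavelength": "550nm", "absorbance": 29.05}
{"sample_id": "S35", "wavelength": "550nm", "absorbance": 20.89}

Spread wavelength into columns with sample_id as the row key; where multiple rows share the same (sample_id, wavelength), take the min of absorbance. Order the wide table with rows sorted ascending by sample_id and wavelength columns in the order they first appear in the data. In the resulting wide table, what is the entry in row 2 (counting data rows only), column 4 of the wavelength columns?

16.67

With rows sorted ascending by sample_id, row 2 is sample_id=S33. wavelength columns in first-appearance order: 450nm, 550nm, 520nm, 470nm, 690nm; column 4 is 470nm.
Long rows with sample_id=S33, wavelength=470nm: min(64.16, 16.67, 74.39) = 16.67.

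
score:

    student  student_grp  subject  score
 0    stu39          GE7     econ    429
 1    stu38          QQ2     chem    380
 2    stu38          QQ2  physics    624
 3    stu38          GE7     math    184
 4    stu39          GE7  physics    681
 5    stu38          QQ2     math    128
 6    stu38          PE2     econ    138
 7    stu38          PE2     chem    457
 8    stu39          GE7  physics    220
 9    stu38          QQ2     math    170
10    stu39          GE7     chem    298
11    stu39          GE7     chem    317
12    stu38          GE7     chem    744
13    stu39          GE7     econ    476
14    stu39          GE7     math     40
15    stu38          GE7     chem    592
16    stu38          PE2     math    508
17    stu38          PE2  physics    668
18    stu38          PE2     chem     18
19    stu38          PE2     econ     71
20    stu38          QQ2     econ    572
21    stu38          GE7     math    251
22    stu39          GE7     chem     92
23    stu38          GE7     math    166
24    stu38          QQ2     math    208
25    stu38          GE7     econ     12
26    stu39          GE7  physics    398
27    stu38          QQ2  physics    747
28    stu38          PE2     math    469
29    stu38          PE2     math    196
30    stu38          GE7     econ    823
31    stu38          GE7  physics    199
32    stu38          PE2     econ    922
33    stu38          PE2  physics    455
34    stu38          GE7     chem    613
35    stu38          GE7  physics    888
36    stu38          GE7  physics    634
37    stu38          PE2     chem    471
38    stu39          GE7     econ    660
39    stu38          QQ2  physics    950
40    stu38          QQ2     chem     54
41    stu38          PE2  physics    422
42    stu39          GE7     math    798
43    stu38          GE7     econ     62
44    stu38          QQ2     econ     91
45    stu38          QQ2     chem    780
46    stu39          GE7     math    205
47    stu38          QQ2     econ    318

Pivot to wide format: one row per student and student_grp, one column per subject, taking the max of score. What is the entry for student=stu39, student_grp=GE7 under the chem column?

Rows with student=stu39, student_grp=GE7 and subject=chem: score values are 298, 317, 92.
max(298, 317, 92) = 317.

317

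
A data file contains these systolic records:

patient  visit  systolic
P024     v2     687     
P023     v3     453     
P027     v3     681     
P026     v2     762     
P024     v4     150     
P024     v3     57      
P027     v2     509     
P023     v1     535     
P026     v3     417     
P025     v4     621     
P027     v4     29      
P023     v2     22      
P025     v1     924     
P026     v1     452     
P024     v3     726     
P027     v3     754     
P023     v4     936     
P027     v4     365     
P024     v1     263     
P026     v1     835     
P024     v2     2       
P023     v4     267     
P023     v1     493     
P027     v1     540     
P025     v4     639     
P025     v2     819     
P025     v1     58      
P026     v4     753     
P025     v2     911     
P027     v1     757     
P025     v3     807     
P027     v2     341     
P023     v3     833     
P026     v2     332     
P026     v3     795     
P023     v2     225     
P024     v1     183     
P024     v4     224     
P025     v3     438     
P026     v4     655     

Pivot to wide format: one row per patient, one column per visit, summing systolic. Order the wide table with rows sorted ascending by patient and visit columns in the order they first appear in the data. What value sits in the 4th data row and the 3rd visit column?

With rows sorted ascending by patient, row 4 is patient=P026. visit columns in first-appearance order: v2, v3, v4, v1; column 3 is v4.
Long rows with patient=P026, visit=v4: 753 + 655 = 1408.

1408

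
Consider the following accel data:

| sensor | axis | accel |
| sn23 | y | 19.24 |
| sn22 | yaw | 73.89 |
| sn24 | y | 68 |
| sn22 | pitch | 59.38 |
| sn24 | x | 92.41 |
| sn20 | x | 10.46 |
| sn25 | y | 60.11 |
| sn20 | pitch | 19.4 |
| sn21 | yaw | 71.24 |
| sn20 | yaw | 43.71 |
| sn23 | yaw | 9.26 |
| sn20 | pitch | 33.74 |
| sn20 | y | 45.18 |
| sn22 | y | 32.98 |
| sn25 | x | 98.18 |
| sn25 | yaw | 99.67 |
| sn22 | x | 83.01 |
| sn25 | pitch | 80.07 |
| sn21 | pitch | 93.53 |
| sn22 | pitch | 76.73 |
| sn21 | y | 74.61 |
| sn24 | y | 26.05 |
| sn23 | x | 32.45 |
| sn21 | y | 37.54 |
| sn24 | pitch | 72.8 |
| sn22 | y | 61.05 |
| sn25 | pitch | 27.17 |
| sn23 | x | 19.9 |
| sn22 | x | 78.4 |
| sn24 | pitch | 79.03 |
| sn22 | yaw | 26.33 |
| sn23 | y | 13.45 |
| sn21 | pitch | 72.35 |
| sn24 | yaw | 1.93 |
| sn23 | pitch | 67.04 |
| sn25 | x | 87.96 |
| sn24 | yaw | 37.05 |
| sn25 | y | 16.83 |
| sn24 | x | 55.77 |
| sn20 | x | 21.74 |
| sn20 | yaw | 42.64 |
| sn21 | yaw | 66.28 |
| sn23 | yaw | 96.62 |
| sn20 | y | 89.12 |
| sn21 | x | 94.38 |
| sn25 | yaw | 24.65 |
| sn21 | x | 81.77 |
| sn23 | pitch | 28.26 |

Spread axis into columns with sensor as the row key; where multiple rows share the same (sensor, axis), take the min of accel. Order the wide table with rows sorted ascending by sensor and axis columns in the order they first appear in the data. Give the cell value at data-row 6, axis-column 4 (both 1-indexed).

With rows sorted ascending by sensor, row 6 is sensor=sn25. axis columns in first-appearance order: y, yaw, pitch, x; column 4 is x.
Long rows with sensor=sn25, axis=x: min(98.18, 87.96) = 87.96.

87.96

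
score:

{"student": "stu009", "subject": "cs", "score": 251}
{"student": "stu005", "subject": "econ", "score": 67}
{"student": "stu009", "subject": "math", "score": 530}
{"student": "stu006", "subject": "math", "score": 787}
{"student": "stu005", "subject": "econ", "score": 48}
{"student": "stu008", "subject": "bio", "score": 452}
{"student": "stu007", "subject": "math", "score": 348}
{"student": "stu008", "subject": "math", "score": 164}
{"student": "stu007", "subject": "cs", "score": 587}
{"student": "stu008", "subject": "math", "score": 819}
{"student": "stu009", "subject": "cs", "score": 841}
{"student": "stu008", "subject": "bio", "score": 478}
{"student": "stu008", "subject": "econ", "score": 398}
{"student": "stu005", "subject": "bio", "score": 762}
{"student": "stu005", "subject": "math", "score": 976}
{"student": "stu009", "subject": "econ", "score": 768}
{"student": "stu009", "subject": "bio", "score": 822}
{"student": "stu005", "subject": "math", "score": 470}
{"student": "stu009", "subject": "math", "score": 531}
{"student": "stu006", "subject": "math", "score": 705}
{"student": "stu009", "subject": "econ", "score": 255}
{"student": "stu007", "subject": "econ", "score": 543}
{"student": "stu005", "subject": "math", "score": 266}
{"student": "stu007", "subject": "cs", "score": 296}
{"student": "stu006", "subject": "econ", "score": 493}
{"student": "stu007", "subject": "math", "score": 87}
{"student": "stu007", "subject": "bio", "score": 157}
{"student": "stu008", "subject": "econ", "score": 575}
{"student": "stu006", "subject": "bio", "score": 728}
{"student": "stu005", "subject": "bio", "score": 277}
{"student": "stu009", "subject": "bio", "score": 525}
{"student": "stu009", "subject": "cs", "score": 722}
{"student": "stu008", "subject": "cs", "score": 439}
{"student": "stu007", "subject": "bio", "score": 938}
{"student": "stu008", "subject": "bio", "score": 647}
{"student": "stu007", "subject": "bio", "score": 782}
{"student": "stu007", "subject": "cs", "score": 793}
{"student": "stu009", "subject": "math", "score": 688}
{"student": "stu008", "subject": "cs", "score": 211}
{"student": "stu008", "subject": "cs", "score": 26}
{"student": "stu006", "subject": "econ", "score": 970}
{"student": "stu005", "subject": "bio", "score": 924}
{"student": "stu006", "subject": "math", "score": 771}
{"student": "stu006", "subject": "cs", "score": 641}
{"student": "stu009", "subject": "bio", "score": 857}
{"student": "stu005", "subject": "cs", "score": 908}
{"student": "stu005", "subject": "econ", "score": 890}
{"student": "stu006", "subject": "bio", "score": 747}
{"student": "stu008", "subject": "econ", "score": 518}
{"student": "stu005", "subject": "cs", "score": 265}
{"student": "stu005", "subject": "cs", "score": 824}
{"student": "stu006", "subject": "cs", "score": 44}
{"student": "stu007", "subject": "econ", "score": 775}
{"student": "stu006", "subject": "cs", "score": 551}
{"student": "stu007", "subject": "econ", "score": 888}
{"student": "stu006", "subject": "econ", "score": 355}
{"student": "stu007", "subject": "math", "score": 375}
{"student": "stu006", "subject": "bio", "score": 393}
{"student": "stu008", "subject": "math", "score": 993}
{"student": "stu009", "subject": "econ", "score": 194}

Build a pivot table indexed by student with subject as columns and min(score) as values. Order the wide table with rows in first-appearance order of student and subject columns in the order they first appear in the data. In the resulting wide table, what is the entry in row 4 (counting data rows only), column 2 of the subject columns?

398

With rows in first-appearance order of student, row 4 is student=stu008. subject columns in first-appearance order: cs, econ, math, bio; column 2 is econ.
Long rows with student=stu008, subject=econ: min(398, 575, 518) = 398.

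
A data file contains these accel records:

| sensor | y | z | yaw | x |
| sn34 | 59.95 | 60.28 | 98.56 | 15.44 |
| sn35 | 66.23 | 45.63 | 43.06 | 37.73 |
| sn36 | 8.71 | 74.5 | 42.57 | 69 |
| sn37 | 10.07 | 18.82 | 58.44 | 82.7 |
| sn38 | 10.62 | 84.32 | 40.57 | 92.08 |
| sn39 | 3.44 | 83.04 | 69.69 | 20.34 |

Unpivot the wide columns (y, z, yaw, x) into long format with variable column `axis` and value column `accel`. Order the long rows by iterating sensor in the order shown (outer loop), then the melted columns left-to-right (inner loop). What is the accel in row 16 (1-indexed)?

24 rows total (6 × 4). Row 16: index ⌊(16-1)/4⌋ = 3 into sensor → sn37; (16-1) mod 4 = 3 into the melted columns → x.
So row 16 is (sn37, x, 82.7); accel = 82.7.

82.7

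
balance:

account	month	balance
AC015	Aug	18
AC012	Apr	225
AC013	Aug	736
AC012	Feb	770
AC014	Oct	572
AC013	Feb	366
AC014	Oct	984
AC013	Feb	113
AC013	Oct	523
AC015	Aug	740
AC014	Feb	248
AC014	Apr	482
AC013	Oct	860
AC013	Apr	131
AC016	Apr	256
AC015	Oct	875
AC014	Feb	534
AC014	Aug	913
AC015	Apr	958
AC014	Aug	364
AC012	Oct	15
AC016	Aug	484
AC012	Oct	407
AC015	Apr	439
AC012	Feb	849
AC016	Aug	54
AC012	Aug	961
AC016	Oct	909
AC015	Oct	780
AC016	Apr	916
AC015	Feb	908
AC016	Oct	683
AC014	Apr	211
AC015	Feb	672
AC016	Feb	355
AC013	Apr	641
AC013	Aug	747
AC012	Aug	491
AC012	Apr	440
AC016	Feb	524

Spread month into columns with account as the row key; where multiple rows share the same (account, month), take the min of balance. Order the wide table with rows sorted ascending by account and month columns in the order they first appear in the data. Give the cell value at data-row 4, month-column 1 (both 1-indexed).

18

With rows sorted ascending by account, row 4 is account=AC015. month columns in first-appearance order: Aug, Apr, Feb, Oct; column 1 is Aug.
Long rows with account=AC015, month=Aug: min(18, 740) = 18.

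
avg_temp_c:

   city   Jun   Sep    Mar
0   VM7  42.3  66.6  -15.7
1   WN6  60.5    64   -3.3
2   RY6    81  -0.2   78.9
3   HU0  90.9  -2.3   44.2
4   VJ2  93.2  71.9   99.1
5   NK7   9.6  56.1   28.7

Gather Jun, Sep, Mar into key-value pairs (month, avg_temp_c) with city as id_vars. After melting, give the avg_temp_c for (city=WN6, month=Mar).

Unpivoting turns each (city, wide-column) pair into one long row.
The wide cell at row WN6, column Mar holds -3.3, so the long row (WN6, Mar) has avg_temp_c=-3.3.

-3.3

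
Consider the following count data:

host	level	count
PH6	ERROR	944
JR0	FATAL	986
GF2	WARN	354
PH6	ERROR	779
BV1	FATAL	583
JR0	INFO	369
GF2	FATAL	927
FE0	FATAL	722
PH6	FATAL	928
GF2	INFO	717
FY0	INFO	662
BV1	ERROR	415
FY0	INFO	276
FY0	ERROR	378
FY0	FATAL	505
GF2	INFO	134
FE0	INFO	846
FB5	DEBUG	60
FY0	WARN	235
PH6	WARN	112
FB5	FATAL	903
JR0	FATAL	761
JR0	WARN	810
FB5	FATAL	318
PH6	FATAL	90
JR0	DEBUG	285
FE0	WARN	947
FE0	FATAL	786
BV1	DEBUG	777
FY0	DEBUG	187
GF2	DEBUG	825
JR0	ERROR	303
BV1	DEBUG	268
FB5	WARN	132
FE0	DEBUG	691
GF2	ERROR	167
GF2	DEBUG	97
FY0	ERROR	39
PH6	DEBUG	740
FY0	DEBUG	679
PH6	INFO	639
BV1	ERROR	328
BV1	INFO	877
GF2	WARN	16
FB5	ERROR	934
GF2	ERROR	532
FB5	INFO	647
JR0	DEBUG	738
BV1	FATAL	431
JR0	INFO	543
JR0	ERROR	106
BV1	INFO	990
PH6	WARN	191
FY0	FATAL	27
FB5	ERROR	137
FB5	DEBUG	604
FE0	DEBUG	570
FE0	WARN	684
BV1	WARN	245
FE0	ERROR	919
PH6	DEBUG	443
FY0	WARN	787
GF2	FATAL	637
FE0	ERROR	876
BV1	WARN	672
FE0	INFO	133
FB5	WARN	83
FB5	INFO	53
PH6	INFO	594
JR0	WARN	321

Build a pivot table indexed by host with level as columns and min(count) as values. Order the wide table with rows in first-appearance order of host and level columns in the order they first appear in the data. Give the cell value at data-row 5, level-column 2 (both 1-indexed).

722

With rows in first-appearance order of host, row 5 is host=FE0. level columns in first-appearance order: ERROR, FATAL, WARN, INFO, DEBUG; column 2 is FATAL.
Long rows with host=FE0, level=FATAL: min(722, 786) = 722.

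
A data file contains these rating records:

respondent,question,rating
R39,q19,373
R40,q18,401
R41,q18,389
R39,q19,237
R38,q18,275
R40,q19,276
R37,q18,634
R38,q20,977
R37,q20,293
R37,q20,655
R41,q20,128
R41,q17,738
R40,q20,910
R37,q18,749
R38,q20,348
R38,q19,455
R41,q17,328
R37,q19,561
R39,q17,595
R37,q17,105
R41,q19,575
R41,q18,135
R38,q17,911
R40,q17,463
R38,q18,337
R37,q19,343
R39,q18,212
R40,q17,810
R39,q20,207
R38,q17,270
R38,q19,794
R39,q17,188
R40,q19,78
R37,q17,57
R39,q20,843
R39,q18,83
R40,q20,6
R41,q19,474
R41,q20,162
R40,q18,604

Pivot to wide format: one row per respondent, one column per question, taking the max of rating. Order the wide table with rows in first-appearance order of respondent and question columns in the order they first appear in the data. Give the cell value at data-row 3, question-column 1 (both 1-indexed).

575

With rows in first-appearance order of respondent, row 3 is respondent=R41. question columns in first-appearance order: q19, q18, q20, q17; column 1 is q19.
Long rows with respondent=R41, question=q19: max(575, 474) = 575.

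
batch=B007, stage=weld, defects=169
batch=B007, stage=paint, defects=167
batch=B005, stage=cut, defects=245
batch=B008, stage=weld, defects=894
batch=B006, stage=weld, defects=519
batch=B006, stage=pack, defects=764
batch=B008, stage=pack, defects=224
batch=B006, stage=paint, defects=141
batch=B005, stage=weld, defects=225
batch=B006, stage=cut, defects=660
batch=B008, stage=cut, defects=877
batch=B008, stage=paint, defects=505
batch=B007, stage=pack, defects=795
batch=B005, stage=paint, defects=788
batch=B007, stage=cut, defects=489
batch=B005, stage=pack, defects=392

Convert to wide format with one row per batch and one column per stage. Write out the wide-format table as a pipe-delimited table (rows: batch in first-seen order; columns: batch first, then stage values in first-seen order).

Columns: batch plus the 4 distinct stage values (weld, paint, cut, pack).
For example, row B007 column weld takes defects=169 from the long row (B007, weld).

| batch | weld | paint | cut | pack |
| B007 | 169 | 167 | 489 | 795 |
| B005 | 225 | 788 | 245 | 392 |
| B008 | 894 | 505 | 877 | 224 |
| B006 | 519 | 141 | 660 | 764 |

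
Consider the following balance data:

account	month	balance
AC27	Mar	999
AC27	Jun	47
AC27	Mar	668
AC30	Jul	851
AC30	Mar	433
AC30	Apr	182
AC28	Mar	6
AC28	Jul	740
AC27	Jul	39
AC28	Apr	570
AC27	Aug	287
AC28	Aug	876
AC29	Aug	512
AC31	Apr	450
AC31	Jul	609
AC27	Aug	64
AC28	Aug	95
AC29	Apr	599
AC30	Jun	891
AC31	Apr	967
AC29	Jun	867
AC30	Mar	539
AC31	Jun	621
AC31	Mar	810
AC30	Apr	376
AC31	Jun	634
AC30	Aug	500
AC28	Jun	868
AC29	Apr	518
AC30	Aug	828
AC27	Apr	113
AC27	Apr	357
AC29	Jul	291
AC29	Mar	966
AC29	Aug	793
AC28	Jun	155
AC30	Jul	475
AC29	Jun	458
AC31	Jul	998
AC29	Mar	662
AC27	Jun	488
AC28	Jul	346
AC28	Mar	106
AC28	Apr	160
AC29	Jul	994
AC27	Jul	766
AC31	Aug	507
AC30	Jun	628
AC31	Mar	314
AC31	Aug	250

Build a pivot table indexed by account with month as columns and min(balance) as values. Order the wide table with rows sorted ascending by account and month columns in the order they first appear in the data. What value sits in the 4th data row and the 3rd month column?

With rows sorted ascending by account, row 4 is account=AC30. month columns in first-appearance order: Mar, Jun, Jul, Apr, Aug; column 3 is Jul.
Long rows with account=AC30, month=Jul: min(851, 475) = 475.

475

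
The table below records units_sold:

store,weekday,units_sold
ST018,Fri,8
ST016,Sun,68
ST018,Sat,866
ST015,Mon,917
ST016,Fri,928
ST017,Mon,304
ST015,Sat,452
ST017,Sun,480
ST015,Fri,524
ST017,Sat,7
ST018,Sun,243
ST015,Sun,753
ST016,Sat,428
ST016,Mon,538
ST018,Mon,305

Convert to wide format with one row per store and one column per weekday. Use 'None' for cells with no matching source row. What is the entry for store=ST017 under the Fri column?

No long-format row has store=ST017 and weekday=Fri, so the cell is None.

None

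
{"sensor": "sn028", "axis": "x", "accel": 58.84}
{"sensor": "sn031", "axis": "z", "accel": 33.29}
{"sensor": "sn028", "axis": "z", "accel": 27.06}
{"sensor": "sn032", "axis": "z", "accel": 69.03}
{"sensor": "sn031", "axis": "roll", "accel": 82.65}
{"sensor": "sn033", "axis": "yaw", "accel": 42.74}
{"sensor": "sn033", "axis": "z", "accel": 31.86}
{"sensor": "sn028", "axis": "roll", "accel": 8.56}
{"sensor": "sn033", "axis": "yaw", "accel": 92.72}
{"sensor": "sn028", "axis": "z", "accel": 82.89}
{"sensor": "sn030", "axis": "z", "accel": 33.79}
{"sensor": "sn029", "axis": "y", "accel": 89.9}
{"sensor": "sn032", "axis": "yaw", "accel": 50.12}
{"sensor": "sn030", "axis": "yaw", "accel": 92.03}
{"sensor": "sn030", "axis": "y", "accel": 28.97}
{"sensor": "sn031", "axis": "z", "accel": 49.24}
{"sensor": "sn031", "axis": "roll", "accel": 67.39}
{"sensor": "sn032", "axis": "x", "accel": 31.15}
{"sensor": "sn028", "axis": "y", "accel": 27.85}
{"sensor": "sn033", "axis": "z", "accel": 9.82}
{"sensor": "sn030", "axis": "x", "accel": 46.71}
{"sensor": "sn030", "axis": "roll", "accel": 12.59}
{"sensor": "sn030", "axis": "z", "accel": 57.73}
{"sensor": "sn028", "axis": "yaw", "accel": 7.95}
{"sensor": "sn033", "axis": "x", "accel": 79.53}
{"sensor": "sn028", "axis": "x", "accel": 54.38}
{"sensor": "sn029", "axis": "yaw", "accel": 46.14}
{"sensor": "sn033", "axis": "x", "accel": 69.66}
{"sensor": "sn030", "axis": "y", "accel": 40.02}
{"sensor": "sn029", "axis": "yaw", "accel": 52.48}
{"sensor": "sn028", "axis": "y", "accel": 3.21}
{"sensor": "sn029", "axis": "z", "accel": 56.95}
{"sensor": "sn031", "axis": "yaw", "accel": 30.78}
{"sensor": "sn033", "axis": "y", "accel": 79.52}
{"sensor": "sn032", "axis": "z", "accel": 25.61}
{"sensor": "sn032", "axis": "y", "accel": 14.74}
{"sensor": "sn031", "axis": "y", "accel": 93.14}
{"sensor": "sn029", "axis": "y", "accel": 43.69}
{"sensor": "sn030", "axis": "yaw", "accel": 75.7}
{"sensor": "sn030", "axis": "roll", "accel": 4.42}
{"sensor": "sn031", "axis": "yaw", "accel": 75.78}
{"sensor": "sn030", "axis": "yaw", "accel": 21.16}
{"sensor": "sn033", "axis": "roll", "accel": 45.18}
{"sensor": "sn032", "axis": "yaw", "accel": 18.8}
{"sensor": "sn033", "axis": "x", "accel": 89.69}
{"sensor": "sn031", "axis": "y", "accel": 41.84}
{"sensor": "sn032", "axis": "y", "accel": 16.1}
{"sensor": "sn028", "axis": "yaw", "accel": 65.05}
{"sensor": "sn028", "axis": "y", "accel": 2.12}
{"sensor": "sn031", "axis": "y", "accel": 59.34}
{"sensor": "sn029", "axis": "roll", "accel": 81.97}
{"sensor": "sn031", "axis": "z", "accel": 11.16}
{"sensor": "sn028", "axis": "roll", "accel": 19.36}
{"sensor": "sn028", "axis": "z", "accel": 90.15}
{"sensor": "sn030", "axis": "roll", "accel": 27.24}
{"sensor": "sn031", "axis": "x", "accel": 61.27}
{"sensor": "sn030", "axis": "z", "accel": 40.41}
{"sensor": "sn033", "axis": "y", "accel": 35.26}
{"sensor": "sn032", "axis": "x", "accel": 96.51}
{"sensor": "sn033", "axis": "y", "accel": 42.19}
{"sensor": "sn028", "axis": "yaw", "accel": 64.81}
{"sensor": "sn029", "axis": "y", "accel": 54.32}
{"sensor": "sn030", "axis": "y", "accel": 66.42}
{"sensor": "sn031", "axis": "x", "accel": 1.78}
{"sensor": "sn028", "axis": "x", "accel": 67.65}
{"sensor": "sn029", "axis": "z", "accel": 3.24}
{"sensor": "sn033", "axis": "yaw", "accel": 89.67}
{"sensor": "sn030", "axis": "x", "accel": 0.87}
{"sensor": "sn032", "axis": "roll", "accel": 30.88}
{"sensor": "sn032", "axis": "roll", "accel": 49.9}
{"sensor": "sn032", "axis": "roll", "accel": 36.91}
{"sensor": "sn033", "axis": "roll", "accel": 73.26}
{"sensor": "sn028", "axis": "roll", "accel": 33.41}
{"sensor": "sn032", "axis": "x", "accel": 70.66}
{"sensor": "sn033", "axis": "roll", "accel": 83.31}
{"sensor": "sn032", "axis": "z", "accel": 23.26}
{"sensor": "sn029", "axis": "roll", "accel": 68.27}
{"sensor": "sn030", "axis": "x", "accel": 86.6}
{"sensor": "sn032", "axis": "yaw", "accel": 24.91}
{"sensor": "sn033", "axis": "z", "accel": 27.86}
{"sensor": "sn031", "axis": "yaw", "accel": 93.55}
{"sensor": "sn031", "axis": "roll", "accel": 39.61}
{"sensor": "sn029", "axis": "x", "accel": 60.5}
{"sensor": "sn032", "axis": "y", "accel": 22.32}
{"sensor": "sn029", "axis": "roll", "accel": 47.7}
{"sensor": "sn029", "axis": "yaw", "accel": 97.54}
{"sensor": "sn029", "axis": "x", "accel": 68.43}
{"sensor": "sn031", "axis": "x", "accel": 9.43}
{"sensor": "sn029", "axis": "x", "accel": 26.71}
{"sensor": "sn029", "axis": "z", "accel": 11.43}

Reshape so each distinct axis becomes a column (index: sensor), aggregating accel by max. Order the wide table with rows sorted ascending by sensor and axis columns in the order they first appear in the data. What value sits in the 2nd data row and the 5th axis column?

89.9

With rows sorted ascending by sensor, row 2 is sensor=sn029. axis columns in first-appearance order: x, z, roll, yaw, y; column 5 is y.
Long rows with sensor=sn029, axis=y: max(89.9, 43.69, 54.32) = 89.9.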